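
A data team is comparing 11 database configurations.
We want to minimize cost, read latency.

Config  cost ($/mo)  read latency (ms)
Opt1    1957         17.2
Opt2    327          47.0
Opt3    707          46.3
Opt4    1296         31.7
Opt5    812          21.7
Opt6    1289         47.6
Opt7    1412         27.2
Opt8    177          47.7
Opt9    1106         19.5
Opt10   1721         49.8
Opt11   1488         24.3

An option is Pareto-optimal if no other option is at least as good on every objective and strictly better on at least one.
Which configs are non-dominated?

Opt1: not dominated (best read latency).
Opt2: not dominated.
Opt3: not dominated.
Opt4: dominated by Opt5 (cost 812≤1296, read latency 21.7≤31.7).
Opt5: not dominated.
Opt6: dominated by Opt2 (cost 327≤1289, read latency 47.0≤47.6).
Opt7: dominated by Opt5 (cost 812≤1412, read latency 21.7≤27.2).
Opt8: not dominated (best cost).
Opt9: not dominated.
Opt10: dominated by Opt2 (cost 327≤1721, read latency 47.0≤49.8).
Opt11: dominated by Opt5 (cost 812≤1488, read latency 21.7≤24.3).

Opt1, Opt2, Opt3, Opt5, Opt8, Opt9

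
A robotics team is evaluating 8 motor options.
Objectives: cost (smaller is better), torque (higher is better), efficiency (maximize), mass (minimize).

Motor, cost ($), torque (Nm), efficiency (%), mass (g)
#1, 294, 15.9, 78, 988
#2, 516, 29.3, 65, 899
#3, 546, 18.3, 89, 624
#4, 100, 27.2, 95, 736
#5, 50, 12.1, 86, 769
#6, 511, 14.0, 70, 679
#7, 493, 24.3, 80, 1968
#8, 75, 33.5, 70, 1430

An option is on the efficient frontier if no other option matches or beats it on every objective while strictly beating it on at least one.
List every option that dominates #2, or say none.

#1: worse on torque (15.9 vs 29.3).
#3: worse on cost (546 vs 516).
#4: worse on torque (27.2 vs 29.3).
#5: worse on torque (12.1 vs 29.3).
#6: worse on torque (14.0 vs 29.3).
#7: worse on torque (24.3 vs 29.3).
#8: worse on mass (1430 vs 899).
No option dominates #2.

none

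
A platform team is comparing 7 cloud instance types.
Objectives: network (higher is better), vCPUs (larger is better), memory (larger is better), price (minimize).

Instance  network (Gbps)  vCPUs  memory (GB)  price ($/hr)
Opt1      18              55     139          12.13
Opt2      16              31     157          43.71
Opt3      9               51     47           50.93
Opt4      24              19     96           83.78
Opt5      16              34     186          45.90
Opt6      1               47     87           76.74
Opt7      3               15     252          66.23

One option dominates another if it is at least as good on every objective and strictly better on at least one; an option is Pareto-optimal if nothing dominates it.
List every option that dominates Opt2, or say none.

none

Opt1: worse on memory (139 vs 157).
Opt3: worse on network (9 vs 16).
Opt4: worse on vCPUs (19 vs 31).
Opt5: worse on price (45.90 vs 43.71).
Opt6: worse on network (1 vs 16).
Opt7: worse on network (3 vs 16).
No option dominates Opt2.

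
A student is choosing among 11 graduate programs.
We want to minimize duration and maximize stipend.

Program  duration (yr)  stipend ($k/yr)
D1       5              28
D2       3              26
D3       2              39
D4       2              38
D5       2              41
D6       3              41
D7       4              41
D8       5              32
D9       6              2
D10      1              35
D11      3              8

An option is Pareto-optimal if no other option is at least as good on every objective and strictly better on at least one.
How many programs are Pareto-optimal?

2

D1: dominated by D3 (duration 2≤5, stipend 39≥28).
D2: dominated by D3 (duration 2≤3, stipend 39≥26).
D3: dominated by D5 (duration 2≤2, stipend 41≥39).
D4: dominated by D3 (duration 2≤2, stipend 39≥38).
D5: not dominated.
D6: dominated by D5 (duration 2≤3, stipend 41≥41).
D7: dominated by D5 (duration 2≤4, stipend 41≥41).
D8: dominated by D3 (duration 2≤5, stipend 39≥32).
D9: dominated by D1 (duration 5≤6, stipend 28≥2).
D10: not dominated (best duration).
D11: dominated by D2 (duration 3≤3, stipend 26≥8).
Pareto-optimal: D5, D10 → 2.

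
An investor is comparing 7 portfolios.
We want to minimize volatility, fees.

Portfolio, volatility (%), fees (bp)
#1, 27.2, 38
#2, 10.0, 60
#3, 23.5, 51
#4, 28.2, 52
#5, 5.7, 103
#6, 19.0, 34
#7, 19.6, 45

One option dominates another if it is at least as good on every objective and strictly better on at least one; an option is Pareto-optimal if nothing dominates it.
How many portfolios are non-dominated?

#1: dominated by #6 (volatility 19.0≤27.2, fees 34≤38).
#2: not dominated.
#3: dominated by #6 (volatility 19.0≤23.5, fees 34≤51).
#4: dominated by #1 (volatility 27.2≤28.2, fees 38≤52).
#5: not dominated (best volatility).
#6: not dominated (best fees).
#7: dominated by #6 (volatility 19.0≤19.6, fees 34≤45).
Pareto-optimal: #2, #5, #6 → 3.

3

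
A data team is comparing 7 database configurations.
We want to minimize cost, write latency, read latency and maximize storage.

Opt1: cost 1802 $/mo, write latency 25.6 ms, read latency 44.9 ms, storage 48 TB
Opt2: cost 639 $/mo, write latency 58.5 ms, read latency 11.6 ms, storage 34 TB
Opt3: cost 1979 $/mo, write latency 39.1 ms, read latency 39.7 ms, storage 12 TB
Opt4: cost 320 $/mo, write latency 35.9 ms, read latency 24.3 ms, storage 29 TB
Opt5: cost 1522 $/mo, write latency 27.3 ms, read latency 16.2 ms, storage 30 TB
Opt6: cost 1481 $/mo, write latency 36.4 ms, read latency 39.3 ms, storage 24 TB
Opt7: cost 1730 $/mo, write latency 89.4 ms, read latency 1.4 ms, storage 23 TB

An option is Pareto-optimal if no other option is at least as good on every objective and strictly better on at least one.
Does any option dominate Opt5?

Opt1: worse on cost (1802 vs 1522).
Opt2: worse on write latency (58.5 vs 27.3).
Opt3: worse on cost (1979 vs 1522).
Opt4: worse on write latency (35.9 vs 27.3).
Opt6: worse on write latency (36.4 vs 27.3).
Opt7: worse on cost (1730 vs 1522).
No option is at least as good as Opt5 on every objective and strictly better on one.

No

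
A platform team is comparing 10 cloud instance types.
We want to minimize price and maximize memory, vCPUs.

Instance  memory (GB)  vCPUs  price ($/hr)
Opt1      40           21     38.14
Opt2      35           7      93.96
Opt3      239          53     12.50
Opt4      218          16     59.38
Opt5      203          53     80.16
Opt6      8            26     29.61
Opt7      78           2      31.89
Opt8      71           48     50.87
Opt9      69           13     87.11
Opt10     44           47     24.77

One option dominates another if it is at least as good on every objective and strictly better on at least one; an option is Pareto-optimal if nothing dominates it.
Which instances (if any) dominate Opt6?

Opt3: memory 239≥8, vCPUs 53≥26, price 12.50≤29.61 — dominates Opt6.
Opt10: memory 44≥8, vCPUs 47≥26, price 24.77≤29.61 — dominates Opt6.
Others (Opt1, Opt2, Opt4, Opt5, Opt7, Opt8, Opt9) are each worse than Opt6 on at least one objective.

Opt3, Opt10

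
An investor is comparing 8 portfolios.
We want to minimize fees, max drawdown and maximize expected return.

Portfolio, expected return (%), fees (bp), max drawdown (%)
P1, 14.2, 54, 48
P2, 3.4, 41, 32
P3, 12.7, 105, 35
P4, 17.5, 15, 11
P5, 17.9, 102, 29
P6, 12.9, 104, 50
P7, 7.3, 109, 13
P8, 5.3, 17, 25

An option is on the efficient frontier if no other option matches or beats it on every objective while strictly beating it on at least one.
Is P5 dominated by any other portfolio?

P1: worse on expected return (14.2 vs 17.9).
P2: worse on expected return (3.4 vs 17.9).
P3: worse on expected return (12.7 vs 17.9).
P4: worse on expected return (17.5 vs 17.9).
P6: worse on expected return (12.9 vs 17.9).
P7: worse on expected return (7.3 vs 17.9).
P8: worse on expected return (5.3 vs 17.9).
No option is at least as good as P5 on every objective and strictly better on one.

No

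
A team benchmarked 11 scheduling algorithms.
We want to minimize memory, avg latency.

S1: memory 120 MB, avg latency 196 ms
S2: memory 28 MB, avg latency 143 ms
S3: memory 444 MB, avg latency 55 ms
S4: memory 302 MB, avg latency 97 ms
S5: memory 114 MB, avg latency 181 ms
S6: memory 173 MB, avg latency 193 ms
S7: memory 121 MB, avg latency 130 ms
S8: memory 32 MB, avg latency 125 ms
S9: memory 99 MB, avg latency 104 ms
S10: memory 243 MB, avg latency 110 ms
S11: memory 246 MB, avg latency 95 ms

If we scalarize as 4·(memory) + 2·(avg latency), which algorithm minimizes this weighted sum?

S1: 4·120 + 2·196 = 872
S2: 4·28 + 2·143 = 398
S3: 4·444 + 2·55 = 1886
S4: 4·302 + 2·97 = 1402
S5: 4·114 + 2·181 = 818
S6: 4·173 + 2·193 = 1078
S7: 4·121 + 2·130 = 744
S8: 4·32 + 2·125 = 378
S9: 4·99 + 2·104 = 604
S10: 4·243 + 2·110 = 1192
S11: 4·246 + 2·95 = 1174
Lowest: S8 at 378.

S8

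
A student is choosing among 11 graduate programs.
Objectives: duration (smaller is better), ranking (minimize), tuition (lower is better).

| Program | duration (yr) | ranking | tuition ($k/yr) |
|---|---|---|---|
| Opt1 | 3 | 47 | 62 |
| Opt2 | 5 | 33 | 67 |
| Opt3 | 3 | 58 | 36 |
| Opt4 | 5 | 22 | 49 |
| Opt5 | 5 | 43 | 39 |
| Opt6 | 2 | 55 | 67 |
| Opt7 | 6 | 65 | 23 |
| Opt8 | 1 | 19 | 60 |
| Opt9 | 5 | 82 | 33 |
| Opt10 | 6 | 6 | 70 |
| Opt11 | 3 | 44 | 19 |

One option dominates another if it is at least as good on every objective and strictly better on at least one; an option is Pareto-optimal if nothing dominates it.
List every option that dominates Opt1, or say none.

Opt8: duration 1≤3, ranking 19≤47, tuition 60≤62 — dominates Opt1.
Opt11: duration 3≤3, ranking 44≤47, tuition 19≤62 — dominates Opt1.
Others (Opt2, Opt3, Opt4, Opt5, Opt6, Opt7, Opt9, Opt10) are each worse than Opt1 on at least one objective.

Opt8, Opt11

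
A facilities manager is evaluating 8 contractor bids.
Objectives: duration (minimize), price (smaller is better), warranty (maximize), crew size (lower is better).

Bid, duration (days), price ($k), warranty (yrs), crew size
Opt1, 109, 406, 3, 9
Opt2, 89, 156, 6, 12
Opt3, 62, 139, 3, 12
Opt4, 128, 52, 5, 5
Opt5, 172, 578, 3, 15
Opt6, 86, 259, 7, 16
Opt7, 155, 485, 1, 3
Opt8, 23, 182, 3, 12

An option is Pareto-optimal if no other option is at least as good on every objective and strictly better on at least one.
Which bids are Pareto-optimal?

Opt1: not dominated.
Opt2: not dominated.
Opt3: not dominated.
Opt4: not dominated (best price).
Opt5: dominated by Opt1 (duration 109≤172, price 406≤578, warranty 3≥3, crew size 9≤15).
Opt6: not dominated (best warranty).
Opt7: not dominated (best crew size).
Opt8: not dominated (best duration).

Opt1, Opt2, Opt3, Opt4, Opt6, Opt7, Opt8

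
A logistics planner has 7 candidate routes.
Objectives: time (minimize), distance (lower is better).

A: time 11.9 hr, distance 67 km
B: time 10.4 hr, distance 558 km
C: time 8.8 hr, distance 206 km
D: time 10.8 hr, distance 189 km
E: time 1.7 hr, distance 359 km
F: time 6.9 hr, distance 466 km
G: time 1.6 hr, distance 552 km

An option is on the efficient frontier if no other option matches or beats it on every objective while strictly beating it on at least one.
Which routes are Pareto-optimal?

A, C, D, E, G

A: not dominated (best distance).
B: dominated by C (time 8.8≤10.4, distance 206≤558).
C: not dominated.
D: not dominated.
E: not dominated.
F: dominated by E (time 1.7≤6.9, distance 359≤466).
G: not dominated (best time).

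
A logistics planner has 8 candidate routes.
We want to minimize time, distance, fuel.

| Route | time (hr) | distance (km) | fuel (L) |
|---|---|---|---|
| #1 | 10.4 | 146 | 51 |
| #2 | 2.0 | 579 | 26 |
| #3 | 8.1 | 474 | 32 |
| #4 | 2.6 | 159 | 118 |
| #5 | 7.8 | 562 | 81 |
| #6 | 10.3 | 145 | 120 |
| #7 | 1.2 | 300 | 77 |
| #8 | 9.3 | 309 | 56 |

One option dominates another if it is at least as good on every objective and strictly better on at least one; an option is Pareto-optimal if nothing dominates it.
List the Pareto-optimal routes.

#1: not dominated.
#2: not dominated (best fuel).
#3: not dominated.
#4: not dominated.
#5: dominated by #7 (time 1.2≤7.8, distance 300≤562, fuel 77≤81).
#6: not dominated (best distance).
#7: not dominated (best time).
#8: not dominated.

#1, #2, #3, #4, #6, #7, #8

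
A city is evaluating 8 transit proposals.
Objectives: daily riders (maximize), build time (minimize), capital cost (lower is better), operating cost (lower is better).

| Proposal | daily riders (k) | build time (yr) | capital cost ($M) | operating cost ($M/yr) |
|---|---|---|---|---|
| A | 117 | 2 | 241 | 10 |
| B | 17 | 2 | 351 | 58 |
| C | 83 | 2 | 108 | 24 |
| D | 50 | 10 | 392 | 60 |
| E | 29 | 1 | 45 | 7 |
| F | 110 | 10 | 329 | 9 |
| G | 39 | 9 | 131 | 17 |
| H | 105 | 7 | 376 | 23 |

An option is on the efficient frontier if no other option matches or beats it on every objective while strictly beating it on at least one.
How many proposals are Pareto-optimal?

A: not dominated (best daily riders).
B: dominated by A (daily riders 117≥17, build time 2≤2, capital cost 241≤351, operating cost 10≤58).
C: not dominated.
D: dominated by A (daily riders 117≥50, build time 2≤10, capital cost 241≤392, operating cost 10≤60).
E: not dominated (best build time).
F: not dominated.
G: not dominated.
H: dominated by A (daily riders 117≥105, build time 2≤7, capital cost 241≤376, operating cost 10≤23).
Pareto-optimal: A, C, E, F, G → 5.

5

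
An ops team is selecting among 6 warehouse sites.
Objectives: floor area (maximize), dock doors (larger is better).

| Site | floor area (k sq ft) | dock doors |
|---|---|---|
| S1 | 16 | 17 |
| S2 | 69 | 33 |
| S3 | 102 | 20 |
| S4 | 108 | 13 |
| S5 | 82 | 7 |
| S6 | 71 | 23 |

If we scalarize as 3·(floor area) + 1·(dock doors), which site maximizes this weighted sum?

S4

S1: 3·16 + 1·17 = 65
S2: 3·69 + 1·33 = 240
S3: 3·102 + 1·20 = 326
S4: 3·108 + 1·13 = 337
S5: 3·82 + 1·7 = 253
S6: 3·71 + 1·23 = 236
Highest: S4 at 337.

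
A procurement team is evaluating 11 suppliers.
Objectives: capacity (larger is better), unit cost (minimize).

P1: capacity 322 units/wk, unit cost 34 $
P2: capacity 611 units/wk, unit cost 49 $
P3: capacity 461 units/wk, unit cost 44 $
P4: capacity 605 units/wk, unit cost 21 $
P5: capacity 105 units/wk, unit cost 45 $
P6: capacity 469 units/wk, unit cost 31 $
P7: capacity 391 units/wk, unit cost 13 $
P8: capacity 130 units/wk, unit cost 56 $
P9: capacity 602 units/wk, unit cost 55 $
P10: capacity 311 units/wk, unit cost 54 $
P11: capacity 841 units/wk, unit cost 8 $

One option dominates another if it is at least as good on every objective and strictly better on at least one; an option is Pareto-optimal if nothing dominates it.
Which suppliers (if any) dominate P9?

P2, P4, P11

P2: capacity 611≥602, unit cost 49≤55 — dominates P9.
P4: capacity 605≥602, unit cost 21≤55 — dominates P9.
P11: capacity 841≥602, unit cost 8≤55 — dominates P9.
Others (P1, P3, P5, P6, P7, P8, P10) are each worse than P9 on at least one objective.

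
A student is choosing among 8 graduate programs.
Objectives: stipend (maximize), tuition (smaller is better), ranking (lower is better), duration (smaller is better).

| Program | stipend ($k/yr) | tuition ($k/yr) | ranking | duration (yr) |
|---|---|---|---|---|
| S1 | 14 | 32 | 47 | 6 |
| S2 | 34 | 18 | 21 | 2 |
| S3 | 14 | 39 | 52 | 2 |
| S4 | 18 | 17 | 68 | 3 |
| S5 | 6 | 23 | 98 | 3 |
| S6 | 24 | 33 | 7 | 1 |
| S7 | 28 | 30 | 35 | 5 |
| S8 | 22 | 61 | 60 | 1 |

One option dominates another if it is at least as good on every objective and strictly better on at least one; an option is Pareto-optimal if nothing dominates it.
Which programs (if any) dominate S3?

S2, S6

S2: stipend 34≥14, tuition 18≤39, ranking 21≤52, duration 2≤2 — dominates S3.
S6: stipend 24≥14, tuition 33≤39, ranking 7≤52, duration 1≤2 — dominates S3.
Others (S1, S4, S5, S7, S8) are each worse than S3 on at least one objective.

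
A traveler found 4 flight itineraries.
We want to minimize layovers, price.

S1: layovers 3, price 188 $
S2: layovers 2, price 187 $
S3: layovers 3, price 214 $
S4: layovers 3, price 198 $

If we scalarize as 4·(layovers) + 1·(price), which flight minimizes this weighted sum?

S2

S1: 4·3 + 1·188 = 200
S2: 4·2 + 1·187 = 195
S3: 4·3 + 1·214 = 226
S4: 4·3 + 1·198 = 210
Lowest: S2 at 195.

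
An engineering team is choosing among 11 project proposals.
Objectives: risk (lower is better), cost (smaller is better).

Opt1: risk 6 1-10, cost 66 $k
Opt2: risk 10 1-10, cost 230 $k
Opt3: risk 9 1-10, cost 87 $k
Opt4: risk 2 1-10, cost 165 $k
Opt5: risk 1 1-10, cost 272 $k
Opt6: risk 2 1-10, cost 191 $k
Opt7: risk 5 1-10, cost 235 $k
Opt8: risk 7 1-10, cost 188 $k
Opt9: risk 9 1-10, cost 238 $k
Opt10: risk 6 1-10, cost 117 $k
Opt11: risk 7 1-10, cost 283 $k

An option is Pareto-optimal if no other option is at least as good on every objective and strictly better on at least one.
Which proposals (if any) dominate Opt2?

Opt1, Opt3, Opt4, Opt6, Opt8, Opt10

Opt1: risk 6≤10, cost 66≤230 — dominates Opt2.
Opt3: risk 9≤10, cost 87≤230 — dominates Opt2.
Opt4: risk 2≤10, cost 165≤230 — dominates Opt2.
Opt6: risk 2≤10, cost 191≤230 — dominates Opt2.
Opt8: risk 7≤10, cost 188≤230 — dominates Opt2.
Opt10: risk 6≤10, cost 117≤230 — dominates Opt2.
Others (Opt5, Opt7, Opt9, Opt11) are each worse than Opt2 on at least one objective.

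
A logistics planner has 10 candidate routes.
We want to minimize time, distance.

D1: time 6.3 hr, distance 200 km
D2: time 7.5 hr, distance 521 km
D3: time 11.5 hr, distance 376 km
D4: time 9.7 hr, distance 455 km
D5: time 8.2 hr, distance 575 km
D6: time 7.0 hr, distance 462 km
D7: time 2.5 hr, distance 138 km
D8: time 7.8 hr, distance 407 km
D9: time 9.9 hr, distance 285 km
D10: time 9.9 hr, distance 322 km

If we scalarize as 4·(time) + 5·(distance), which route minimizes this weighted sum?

D1: 4·6.3 + 5·200 = 1025.2
D2: 4·7.5 + 5·521 = 2635.0
D3: 4·11.5 + 5·376 = 1926.0
D4: 4·9.7 + 5·455 = 2313.8
D5: 4·8.2 + 5·575 = 2907.8
D6: 4·7.0 + 5·462 = 2338.0
D7: 4·2.5 + 5·138 = 700.0
D8: 4·7.8 + 5·407 = 2066.2
D9: 4·9.9 + 5·285 = 1464.6
D10: 4·9.9 + 5·322 = 1649.6
Lowest: D7 at 700.0.

D7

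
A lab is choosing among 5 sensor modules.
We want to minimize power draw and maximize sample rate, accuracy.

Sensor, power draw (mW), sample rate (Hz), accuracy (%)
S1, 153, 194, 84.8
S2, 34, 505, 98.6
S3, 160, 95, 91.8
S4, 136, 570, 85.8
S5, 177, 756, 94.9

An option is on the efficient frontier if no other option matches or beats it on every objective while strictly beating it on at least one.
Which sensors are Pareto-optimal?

S2, S4, S5

S1: dominated by S2 (power draw 34≤153, sample rate 505≥194, accuracy 98.6≥84.8).
S2: not dominated (best power draw).
S3: dominated by S2 (power draw 34≤160, sample rate 505≥95, accuracy 98.6≥91.8).
S4: not dominated.
S5: not dominated (best sample rate).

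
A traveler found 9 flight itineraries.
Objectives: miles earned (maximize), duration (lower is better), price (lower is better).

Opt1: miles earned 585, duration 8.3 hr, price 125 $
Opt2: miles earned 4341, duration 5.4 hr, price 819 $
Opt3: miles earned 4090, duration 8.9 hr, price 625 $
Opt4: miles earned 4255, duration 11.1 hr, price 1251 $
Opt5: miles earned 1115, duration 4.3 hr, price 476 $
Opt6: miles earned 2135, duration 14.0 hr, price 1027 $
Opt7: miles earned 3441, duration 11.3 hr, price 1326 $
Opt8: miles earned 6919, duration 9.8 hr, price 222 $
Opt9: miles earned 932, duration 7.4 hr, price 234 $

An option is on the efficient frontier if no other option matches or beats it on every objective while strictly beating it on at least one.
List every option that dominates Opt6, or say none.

Opt2, Opt3, Opt8

Opt2: miles earned 4341≥2135, duration 5.4≤14.0, price 819≤1027 — dominates Opt6.
Opt3: miles earned 4090≥2135, duration 8.9≤14.0, price 625≤1027 — dominates Opt6.
Opt8: miles earned 6919≥2135, duration 9.8≤14.0, price 222≤1027 — dominates Opt6.
Others (Opt1, Opt4, Opt5, Opt7, Opt9) are each worse than Opt6 on at least one objective.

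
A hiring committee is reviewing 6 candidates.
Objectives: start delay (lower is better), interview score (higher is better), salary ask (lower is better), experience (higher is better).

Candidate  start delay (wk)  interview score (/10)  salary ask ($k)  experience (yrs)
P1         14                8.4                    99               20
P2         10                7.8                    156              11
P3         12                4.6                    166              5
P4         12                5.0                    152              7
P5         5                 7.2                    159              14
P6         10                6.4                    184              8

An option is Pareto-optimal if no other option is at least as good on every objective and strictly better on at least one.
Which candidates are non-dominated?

P1: not dominated (best interview score).
P2: not dominated.
P3: dominated by P2 (start delay 10≤12, interview score 7.8≥4.6, salary ask 156≤166, experience 11≥5).
P4: not dominated.
P5: not dominated (best start delay).
P6: dominated by P2 (start delay 10≤10, interview score 7.8≥6.4, salary ask 156≤184, experience 11≥8).

P1, P2, P4, P5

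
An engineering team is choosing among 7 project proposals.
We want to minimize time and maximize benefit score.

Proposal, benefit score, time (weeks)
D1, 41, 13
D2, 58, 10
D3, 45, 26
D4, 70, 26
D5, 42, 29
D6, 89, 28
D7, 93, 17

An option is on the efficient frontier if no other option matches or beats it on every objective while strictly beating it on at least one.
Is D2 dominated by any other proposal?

No

D1: worse on benefit score (41 vs 58).
D3: worse on benefit score (45 vs 58).
D4: worse on time (26 vs 10).
D5: worse on benefit score (42 vs 58).
D6: worse on time (28 vs 10).
D7: worse on time (17 vs 10).
No option is at least as good as D2 on every objective and strictly better on one.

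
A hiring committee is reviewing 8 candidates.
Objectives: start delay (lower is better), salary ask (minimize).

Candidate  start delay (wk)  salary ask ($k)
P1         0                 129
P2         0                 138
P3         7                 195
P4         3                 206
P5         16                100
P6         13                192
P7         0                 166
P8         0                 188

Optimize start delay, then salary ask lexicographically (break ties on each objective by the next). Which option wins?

First minimize start delay: best is 0, kept {P1, P2, P7, P8}.
Then minimize salary ask: best is 129, kept {P1}.

P1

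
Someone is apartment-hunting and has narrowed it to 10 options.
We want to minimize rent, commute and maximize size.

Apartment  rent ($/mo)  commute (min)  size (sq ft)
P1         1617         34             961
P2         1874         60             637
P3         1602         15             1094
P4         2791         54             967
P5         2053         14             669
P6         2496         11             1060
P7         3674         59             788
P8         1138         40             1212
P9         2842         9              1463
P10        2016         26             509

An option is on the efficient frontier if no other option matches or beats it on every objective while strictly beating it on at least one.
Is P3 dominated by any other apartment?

P1: worse on rent (1617 vs 1602).
P2: worse on rent (1874 vs 1602).
P4: worse on rent (2791 vs 1602).
P5: worse on rent (2053 vs 1602).
P6: worse on rent (2496 vs 1602).
P7: worse on rent (3674 vs 1602).
P8: worse on commute (40 vs 15).
P9: worse on rent (2842 vs 1602).
P10: worse on rent (2016 vs 1602).
No option is at least as good as P3 on every objective and strictly better on one.

No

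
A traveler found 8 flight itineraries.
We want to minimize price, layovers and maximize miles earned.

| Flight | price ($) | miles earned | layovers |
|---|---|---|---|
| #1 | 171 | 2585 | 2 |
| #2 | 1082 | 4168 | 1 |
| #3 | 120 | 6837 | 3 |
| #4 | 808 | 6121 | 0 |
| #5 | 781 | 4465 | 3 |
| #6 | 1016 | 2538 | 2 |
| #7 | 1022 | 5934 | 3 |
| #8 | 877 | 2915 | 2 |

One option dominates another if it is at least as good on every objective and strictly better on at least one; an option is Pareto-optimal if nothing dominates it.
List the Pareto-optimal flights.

#1, #3, #4

#1: not dominated.
#2: dominated by #4 (price 808≤1082, miles earned 6121≥4168, layovers 0≤1).
#3: not dominated (best price).
#4: not dominated (best layovers).
#5: dominated by #3 (price 120≤781, miles earned 6837≥4465, layovers 3≤3).
#6: dominated by #1 (price 171≤1016, miles earned 2585≥2538, layovers 2≤2).
#7: dominated by #3 (price 120≤1022, miles earned 6837≥5934, layovers 3≤3).
#8: dominated by #4 (price 808≤877, miles earned 6121≥2915, layovers 0≤2).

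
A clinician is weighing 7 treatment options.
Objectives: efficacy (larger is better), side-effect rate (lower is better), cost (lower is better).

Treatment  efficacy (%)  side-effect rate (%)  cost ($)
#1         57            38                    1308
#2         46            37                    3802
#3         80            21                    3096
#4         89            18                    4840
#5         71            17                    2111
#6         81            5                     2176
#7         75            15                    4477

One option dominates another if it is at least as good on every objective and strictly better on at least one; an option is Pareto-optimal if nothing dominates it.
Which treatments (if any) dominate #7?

#6: efficacy 81≥75, side-effect rate 5≤15, cost 2176≤4477 — dominates #7.
Others (#1, #2, #3, #4, #5) are each worse than #7 on at least one objective.

#6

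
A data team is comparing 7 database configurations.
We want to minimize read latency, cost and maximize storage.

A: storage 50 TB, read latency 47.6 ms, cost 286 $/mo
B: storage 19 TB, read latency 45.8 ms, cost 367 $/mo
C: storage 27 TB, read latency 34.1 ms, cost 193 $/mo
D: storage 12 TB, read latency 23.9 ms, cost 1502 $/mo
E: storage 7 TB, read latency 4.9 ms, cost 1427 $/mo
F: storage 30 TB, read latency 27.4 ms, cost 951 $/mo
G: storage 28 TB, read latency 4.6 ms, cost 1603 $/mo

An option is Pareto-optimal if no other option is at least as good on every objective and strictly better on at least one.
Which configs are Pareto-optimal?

A: not dominated (best storage).
B: dominated by C (storage 27≥19, read latency 34.1≤45.8, cost 193≤367).
C: not dominated (best cost).
D: not dominated.
E: not dominated.
F: not dominated.
G: not dominated (best read latency).

A, C, D, E, F, G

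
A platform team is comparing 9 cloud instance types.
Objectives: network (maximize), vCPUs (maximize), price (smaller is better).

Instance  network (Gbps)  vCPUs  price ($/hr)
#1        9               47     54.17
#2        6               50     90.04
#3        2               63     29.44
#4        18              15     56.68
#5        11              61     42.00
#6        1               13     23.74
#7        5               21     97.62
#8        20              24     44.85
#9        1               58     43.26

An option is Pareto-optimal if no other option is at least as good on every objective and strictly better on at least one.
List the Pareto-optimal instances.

#3, #5, #6, #8

#1: dominated by #5 (network 11≥9, vCPUs 61≥47, price 42.00≤54.17).
#2: dominated by #5 (network 11≥6, vCPUs 61≥50, price 42.00≤90.04).
#3: not dominated (best vCPUs).
#4: dominated by #8 (network 20≥18, vCPUs 24≥15, price 44.85≤56.68).
#5: not dominated.
#6: not dominated (best price).
#7: dominated by #1 (network 9≥5, vCPUs 47≥21, price 54.17≤97.62).
#8: not dominated (best network).
#9: dominated by #3 (network 2≥1, vCPUs 63≥58, price 29.44≤43.26).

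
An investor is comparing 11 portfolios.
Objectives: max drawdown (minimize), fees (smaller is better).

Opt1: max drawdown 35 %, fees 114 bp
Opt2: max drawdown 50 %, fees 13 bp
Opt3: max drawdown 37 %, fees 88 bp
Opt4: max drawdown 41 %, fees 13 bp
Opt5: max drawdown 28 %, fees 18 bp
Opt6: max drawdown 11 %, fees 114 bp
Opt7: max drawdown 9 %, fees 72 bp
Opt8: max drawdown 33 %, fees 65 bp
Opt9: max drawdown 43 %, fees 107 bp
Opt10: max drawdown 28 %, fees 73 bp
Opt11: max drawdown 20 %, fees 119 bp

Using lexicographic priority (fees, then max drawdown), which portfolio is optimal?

First minimize fees: best is 13, kept {Opt2, Opt4}.
Then minimize max drawdown: best is 41, kept {Opt4}.

Opt4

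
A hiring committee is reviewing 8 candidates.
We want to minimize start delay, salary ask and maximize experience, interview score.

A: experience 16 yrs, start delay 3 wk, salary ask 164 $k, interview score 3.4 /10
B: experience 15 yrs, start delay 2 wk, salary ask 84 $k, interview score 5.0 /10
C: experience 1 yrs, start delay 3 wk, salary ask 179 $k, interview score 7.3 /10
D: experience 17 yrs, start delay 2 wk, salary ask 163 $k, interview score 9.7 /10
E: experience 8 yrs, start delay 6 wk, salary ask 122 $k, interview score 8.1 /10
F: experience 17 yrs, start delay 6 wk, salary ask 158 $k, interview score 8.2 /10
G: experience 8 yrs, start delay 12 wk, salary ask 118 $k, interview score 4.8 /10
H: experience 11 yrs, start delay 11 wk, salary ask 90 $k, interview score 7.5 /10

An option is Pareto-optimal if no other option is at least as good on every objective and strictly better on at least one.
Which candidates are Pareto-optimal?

B, D, E, F, H

A: dominated by D (experience 17≥16, start delay 2≤3, salary ask 163≤164, interview score 9.7≥3.4).
B: not dominated (best salary ask).
C: dominated by D (experience 17≥1, start delay 2≤3, salary ask 163≤179, interview score 9.7≥7.3).
D: not dominated (best interview score).
E: not dominated.
F: not dominated.
G: dominated by B (experience 15≥8, start delay 2≤12, salary ask 84≤118, interview score 5.0≥4.8).
H: not dominated.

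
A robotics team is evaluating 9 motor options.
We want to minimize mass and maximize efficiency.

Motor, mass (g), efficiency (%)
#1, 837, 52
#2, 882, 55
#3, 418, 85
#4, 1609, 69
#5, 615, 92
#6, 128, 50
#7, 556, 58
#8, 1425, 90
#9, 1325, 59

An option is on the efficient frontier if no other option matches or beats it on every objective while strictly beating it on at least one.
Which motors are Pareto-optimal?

#3, #5, #6

#1: dominated by #3 (mass 418≤837, efficiency 85≥52).
#2: dominated by #3 (mass 418≤882, efficiency 85≥55).
#3: not dominated.
#4: dominated by #3 (mass 418≤1609, efficiency 85≥69).
#5: not dominated (best efficiency).
#6: not dominated (best mass).
#7: dominated by #3 (mass 418≤556, efficiency 85≥58).
#8: dominated by #5 (mass 615≤1425, efficiency 92≥90).
#9: dominated by #3 (mass 418≤1325, efficiency 85≥59).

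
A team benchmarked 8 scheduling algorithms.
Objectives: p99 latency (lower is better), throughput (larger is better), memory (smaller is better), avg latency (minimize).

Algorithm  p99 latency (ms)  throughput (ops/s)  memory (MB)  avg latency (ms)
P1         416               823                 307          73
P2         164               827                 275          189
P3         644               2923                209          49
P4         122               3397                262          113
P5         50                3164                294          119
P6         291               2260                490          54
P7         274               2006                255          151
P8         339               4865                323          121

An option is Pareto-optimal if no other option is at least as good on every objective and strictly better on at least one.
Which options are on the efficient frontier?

P1: not dominated.
P2: dominated by P4 (p99 latency 122≤164, throughput 3397≥827, memory 262≤275, avg latency 113≤189).
P3: not dominated (best memory).
P4: not dominated.
P5: not dominated (best p99 latency).
P6: not dominated.
P7: not dominated.
P8: not dominated (best throughput).

P1, P3, P4, P5, P6, P7, P8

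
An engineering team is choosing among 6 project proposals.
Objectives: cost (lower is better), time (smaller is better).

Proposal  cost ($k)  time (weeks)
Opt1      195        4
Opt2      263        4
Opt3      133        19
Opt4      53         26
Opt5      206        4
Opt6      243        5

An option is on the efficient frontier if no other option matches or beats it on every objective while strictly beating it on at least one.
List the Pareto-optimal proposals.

Opt1, Opt3, Opt4

Opt1: not dominated.
Opt2: dominated by Opt1 (cost 195≤263, time 4≤4).
Opt3: not dominated.
Opt4: not dominated (best cost).
Opt5: dominated by Opt1 (cost 195≤206, time 4≤4).
Opt6: dominated by Opt1 (cost 195≤243, time 4≤5).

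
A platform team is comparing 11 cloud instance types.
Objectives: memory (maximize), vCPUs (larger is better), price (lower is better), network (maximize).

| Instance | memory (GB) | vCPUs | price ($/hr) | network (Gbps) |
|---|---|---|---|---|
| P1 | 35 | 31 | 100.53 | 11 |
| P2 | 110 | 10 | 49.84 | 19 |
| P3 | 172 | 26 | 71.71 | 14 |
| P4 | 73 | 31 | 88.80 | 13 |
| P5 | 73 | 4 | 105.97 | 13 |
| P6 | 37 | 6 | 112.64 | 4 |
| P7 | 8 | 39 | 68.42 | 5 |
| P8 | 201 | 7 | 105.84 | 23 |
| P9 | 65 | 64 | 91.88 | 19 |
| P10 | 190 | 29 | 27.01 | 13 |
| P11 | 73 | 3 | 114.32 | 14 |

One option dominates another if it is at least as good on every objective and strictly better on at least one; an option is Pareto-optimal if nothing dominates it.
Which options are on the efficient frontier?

P2, P3, P4, P7, P8, P9, P10

P1: dominated by P4 (memory 73≥35, vCPUs 31≥31, price 88.80≤100.53, network 13≥11).
P2: not dominated.
P3: not dominated.
P4: not dominated.
P5: dominated by P2 (memory 110≥73, vCPUs 10≥4, price 49.84≤105.97, network 19≥13).
P6: dominated by P2 (memory 110≥37, vCPUs 10≥6, price 49.84≤112.64, network 19≥4).
P7: not dominated.
P8: not dominated (best memory).
P9: not dominated (best vCPUs).
P10: not dominated (best price).
P11: dominated by P2 (memory 110≥73, vCPUs 10≥3, price 49.84≤114.32, network 19≥14).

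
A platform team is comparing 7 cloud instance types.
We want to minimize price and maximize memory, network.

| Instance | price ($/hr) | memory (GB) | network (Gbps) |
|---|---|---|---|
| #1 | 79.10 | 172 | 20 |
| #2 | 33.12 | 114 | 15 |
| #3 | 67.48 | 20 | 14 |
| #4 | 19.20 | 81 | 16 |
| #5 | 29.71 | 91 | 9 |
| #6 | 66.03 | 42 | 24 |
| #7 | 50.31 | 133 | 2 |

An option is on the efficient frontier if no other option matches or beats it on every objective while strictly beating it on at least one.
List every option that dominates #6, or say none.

none

#1: worse on price (79.10 vs 66.03).
#2: worse on network (15 vs 24).
#3: worse on price (67.48 vs 66.03).
#4: worse on network (16 vs 24).
#5: worse on network (9 vs 24).
#7: worse on network (2 vs 24).
No option dominates #6.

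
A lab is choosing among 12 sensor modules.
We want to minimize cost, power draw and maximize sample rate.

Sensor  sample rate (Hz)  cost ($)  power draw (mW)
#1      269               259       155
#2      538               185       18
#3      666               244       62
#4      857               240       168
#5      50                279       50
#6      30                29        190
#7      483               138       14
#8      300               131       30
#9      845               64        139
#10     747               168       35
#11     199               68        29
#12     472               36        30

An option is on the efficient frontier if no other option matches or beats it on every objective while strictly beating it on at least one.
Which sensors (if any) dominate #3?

#10

#10: sample rate 747≥666, cost 168≤244, power draw 35≤62 — dominates #3.
Others (#1, #2, #4, #5, #6, #7, #8, #9, #11, #12) are each worse than #3 on at least one objective.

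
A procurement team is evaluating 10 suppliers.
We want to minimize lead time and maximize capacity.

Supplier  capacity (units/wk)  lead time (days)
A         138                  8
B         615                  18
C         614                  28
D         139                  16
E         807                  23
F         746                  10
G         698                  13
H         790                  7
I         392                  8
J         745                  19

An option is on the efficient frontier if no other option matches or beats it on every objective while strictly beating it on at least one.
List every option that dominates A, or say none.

H: capacity 790≥138, lead time 7≤8 — dominates A.
I: capacity 392≥138, lead time 8≤8 — dominates A.
Others (B, C, D, E, F, G, J) are each worse than A on at least one objective.

H, I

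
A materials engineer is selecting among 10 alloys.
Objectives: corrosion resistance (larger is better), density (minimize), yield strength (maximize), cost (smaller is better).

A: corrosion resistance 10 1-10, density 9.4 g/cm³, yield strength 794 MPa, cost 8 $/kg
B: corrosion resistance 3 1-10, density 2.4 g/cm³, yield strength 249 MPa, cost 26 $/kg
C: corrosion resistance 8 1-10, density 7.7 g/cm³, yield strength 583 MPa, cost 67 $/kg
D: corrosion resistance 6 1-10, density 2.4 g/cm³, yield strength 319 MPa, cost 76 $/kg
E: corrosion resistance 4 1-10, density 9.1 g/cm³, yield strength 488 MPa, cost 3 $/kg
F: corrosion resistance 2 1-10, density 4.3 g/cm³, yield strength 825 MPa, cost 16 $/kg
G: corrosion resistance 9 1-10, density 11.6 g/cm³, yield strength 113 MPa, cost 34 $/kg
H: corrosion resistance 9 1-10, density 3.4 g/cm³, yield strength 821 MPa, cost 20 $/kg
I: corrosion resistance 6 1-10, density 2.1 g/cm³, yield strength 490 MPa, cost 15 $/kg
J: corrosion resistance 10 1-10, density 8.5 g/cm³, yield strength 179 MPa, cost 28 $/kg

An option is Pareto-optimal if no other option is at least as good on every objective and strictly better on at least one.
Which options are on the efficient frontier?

A, E, F, H, I, J

A: not dominated.
B: dominated by I (corrosion resistance 6≥3, density 2.1≤2.4, yield strength 490≥249, cost 15≤26).
C: dominated by H (corrosion resistance 9≥8, density 3.4≤7.7, yield strength 821≥583, cost 20≤67).
D: dominated by I (corrosion resistance 6≥6, density 2.1≤2.4, yield strength 490≥319, cost 15≤76).
E: not dominated (best cost).
F: not dominated (best yield strength).
G: dominated by A (corrosion resistance 10≥9, density 9.4≤11.6, yield strength 794≥113, cost 8≤34).
H: not dominated.
I: not dominated (best density).
J: not dominated.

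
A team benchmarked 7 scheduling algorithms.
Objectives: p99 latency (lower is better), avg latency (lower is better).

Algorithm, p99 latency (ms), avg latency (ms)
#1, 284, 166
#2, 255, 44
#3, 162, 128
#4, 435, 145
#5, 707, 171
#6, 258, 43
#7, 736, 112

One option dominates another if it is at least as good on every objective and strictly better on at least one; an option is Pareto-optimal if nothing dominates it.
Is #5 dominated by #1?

Yes

#1 vs #5: p99 latency 284≤707, avg latency 166≤171 — #1 is at least as good on every objective with at least one strict improvement.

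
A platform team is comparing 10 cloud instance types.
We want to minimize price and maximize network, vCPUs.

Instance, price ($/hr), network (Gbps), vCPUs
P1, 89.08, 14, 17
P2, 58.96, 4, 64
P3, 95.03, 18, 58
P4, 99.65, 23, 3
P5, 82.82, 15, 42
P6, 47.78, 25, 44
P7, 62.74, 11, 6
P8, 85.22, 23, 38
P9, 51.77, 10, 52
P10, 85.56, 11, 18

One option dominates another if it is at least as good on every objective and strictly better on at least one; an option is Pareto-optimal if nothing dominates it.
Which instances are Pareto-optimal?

P2, P3, P6, P9

P1: dominated by P5 (price 82.82≤89.08, network 15≥14, vCPUs 42≥17).
P2: not dominated (best vCPUs).
P3: not dominated.
P4: dominated by P6 (price 47.78≤99.65, network 25≥23, vCPUs 44≥3).
P5: dominated by P6 (price 47.78≤82.82, network 25≥15, vCPUs 44≥42).
P6: not dominated (best price).
P7: dominated by P6 (price 47.78≤62.74, network 25≥11, vCPUs 44≥6).
P8: dominated by P6 (price 47.78≤85.22, network 25≥23, vCPUs 44≥38).
P9: not dominated.
P10: dominated by P5 (price 82.82≤85.56, network 15≥11, vCPUs 42≥18).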